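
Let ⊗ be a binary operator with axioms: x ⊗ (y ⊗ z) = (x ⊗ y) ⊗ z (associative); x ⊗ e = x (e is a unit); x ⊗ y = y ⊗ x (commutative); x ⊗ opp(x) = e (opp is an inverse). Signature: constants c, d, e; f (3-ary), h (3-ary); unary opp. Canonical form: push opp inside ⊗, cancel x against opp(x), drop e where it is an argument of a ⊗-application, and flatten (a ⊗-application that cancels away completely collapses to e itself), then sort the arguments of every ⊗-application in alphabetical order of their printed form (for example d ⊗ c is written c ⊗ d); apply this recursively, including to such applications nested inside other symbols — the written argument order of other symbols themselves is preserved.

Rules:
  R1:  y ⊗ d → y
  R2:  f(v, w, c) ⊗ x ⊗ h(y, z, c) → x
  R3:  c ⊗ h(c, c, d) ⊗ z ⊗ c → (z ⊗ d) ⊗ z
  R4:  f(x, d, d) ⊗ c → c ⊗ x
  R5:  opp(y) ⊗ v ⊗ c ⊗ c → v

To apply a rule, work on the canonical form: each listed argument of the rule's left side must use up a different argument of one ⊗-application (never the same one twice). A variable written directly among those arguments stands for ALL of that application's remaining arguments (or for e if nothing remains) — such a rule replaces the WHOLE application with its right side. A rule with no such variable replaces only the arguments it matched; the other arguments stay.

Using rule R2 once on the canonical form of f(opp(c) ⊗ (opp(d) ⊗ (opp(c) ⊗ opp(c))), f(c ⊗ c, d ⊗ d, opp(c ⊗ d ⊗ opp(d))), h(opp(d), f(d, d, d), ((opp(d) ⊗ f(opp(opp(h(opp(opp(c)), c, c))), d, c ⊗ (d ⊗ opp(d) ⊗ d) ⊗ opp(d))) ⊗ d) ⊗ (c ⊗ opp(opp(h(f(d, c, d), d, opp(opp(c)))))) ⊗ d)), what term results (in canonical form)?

Canonical form:  f(opp(c) ⊗ opp(c) ⊗ opp(c) ⊗ opp(d), f(c ⊗ c, d ⊗ d, opp(c)), h(opp(d), f(d, d, d), c ⊗ d ⊗ f(h(c, c, c), d, c) ⊗ h(f(d, c, d), d, c)))
R2 matches:  uses f(h(c, c, c), d, c), h(f(d, c, d), d, c);  v := h(c, c, c), w := d, x := c ⊗ d, y := f(d, c, d), z := d
The variable takes the whole remainder — replace the entire application.
New term:  f(opp(c) ⊗ opp(c) ⊗ opp(c) ⊗ opp(d), f(c ⊗ c, d ⊗ d, opp(c)), h(opp(d), f(d, d, d), c ⊗ d))

Answer: f(opp(c) ⊗ opp(c) ⊗ opp(c) ⊗ opp(d), f(c ⊗ c, d ⊗ d, opp(c)), h(opp(d), f(d, d, d), c ⊗ d))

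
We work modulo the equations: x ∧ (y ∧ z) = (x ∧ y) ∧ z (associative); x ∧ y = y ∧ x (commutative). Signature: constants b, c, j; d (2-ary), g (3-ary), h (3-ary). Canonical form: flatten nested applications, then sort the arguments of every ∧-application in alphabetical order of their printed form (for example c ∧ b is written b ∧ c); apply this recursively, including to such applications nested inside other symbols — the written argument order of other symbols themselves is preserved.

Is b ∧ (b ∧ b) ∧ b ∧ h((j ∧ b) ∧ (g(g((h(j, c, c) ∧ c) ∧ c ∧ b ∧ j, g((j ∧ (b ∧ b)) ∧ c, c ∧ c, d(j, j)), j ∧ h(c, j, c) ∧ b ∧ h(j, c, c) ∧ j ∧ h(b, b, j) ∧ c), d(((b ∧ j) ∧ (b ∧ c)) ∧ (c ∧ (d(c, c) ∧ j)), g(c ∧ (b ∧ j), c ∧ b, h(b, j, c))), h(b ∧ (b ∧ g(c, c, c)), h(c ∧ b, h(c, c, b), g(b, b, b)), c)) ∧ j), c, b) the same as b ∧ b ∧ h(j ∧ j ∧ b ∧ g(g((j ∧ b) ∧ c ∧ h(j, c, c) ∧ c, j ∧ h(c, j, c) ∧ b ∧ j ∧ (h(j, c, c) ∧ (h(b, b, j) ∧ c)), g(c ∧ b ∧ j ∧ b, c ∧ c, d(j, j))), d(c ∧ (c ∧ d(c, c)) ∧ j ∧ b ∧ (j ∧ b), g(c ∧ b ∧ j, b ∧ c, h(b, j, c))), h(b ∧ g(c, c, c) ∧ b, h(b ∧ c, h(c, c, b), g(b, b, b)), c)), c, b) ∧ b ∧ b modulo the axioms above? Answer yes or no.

Answer: no — b ∧ b ∧ b ∧ b ∧ h(b ∧ g(g(b ∧ c ∧ c ∧ h(j, c, c) ∧ j, g(b ∧ b ∧ c ∧ j, c ∧ c, d(j, j)), b ∧ c ∧ h(b, b, j) ∧ h(c, j, c) ∧ h(j, c, c) ∧ j ∧ j), d(b ∧ b ∧ c ∧ c ∧ d(c, c) ∧ j ∧ j, g(b ∧ c ∧ j, b ∧ c, h(b, j, c))), h(b ∧ b ∧ g(c, c, c), h(b ∧ c, h(c, c, b), g(b, b, b)), c)) ∧ j ∧ j, c, b) vs b ∧ b ∧ b ∧ b ∧ h(b ∧ g(g(b ∧ c ∧ c ∧ h(j, c, c) ∧ j, b ∧ c ∧ h(b, b, j) ∧ h(c, j, c) ∧ h(j, c, c) ∧ j ∧ j, g(b ∧ b ∧ c ∧ j, c ∧ c, d(j, j))), d(b ∧ b ∧ c ∧ c ∧ d(c, c) ∧ j ∧ j, g(b ∧ c ∧ j, b ∧ c, h(b, j, c))), h(b ∧ b ∧ g(c, c, c), h(b ∧ c, h(c, c, b), g(b, b, b)), c)) ∧ j ∧ j, c, b)

Derivation:
Left:  b ∧ (b ∧ b) ∧ b ∧ h((j ∧ b) ∧ (g(g((h(j, c, c) ∧ c) ∧ c ∧ b ∧ j, g((j ∧ (b ∧ b)) ∧ c, c ∧ c, d(j, j)), j ∧ h(c, j, c) ∧ b ∧ h(j, c, c) ∧ j ∧ h(b, b, j) ∧ c), d(((b ∧ j) ∧ (b ∧ c)) ∧ (c ∧ (d(c, c) ∧ j)), g(c ∧ (b ∧ j), c ∧ b, h(b, j, c))), h(b ∧ (b ∧ g(c, c, c)), h(c ∧ b, h(c, c, b), g(b, b, b)), c)) ∧ j), c, b)
  Merge nested applications:  b ∧ b ∧ b ∧ b ∧ h((j ∧ b) ∧ (g(g((h(j, c, c) ∧ c) ∧ c ∧ b ∧ j, g((j ∧ (b ∧ b)) ∧ c, c ∧ c, d(j, j)), j ∧ h(c, j, c) ∧ b ∧ h(j, c, c) ∧ j ∧ h(b, b, j) ∧ c), d(((b ∧ j) ∧ (b ∧ c)) ∧ (c ∧ (d(c, c) ∧ j)), g(c ∧ (b ∧ j), c ∧ b, h(b, j, c))), h(b ∧ (b ∧ g(c, c, c)), h(c ∧ b, h(c, c, b), g(b, b, b)), c)) ∧ j), c, b)
  Inside:  h((j ∧ b) ∧ (g(g((h(j, c, c) ∧ c) ∧ c ∧ b ∧ j, g((j ∧ (b ∧ b)) ∧ c, c ∧ c, d(j, j)), j ∧ h(c, j, c) ∧ b ∧ h(j, c, c) ∧ j ∧ h(b, b, j) ∧ c), d(((b ∧ j) ∧ (b ∧ c)) ∧ (c ∧ (d(c, c) ∧ j)), g(c ∧ (b ∧ j), c ∧ b, h(b, j, c))), h(b ∧ (b ∧ g(c, c, c)), h(c ∧ b, h(c, c, b), g(b, b, b)), c)) ∧ j), c, b)  →  h(b ∧ g(g(b ∧ c ∧ c ∧ h(j, c, c) ∧ j, g(b ∧ b ∧ c ∧ j, c ∧ c, d(j, j)), b ∧ c ∧ h(b, b, j) ∧ h(c, j, c) ∧ h(j, c, c) ∧ j ∧ j), d(b ∧ b ∧ c ∧ c ∧ d(c, c) ∧ j ∧ j, g(b ∧ c ∧ j, b ∧ c, h(b, j, c))), h(b ∧ b ∧ g(c, c, c), h(b ∧ c, h(c, c, b), g(b, b, b)), c)) ∧ j ∧ j, c, b)
  Order the arguments:  b ∧ b ∧ b ∧ b ∧ h(b ∧ g(g(b ∧ c ∧ c ∧ h(j, c, c) ∧ j, g(b ∧ b ∧ c ∧ j, c ∧ c, d(j, j)), b ∧ c ∧ h(b, b, j) ∧ h(c, j, c) ∧ h(j, c, c) ∧ j ∧ j), d(b ∧ b ∧ c ∧ c ∧ d(c, c) ∧ j ∧ j, g(b ∧ c ∧ j, b ∧ c, h(b, j, c))), h(b ∧ b ∧ g(c, c, c), h(b ∧ c, h(c, c, b), g(b, b, b)), c)) ∧ j ∧ j, c, b)
Right:  b ∧ b ∧ h(j ∧ j ∧ b ∧ g(g((j ∧ b) ∧ c ∧ h(j, c, c) ∧ c, j ∧ h(c, j, c) ∧ b ∧ j ∧ (h(j, c, c) ∧ (h(b, b, j) ∧ c)), g(c ∧ b ∧ j ∧ b, c ∧ c, d(j, j))), d(c ∧ (c ∧ d(c, c)) ∧ j ∧ b ∧ (j ∧ b), g(c ∧ b ∧ j, b ∧ c, h(b, j, c))), h(b ∧ g(c, c, c) ∧ b, h(b ∧ c, h(c, c, b), g(b, b, b)), c)), c, b) ∧ b ∧ b
  Simplify inside:  h(j ∧ j ∧ b ∧ g(g((j ∧ b) ∧ c ∧ h(j, c, c) ∧ c, j ∧ h(c, j, c) ∧ b ∧ j ∧ (h(j, c, c) ∧ (h(b, b, j) ∧ c)), g(c ∧ b ∧ j ∧ b, c ∧ c, d(j, j))), d(c ∧ (c ∧ d(c, c)) ∧ j ∧ b ∧ (j ∧ b), g(c ∧ b ∧ j, b ∧ c, h(b, j, c))), h(b ∧ g(c, c, c) ∧ b, h(b ∧ c, h(c, c, b), g(b, b, b)), c)), c, b)  →  h(b ∧ g(g(b ∧ c ∧ c ∧ h(j, c, c) ∧ j, b ∧ c ∧ h(b, b, j) ∧ h(c, j, c) ∧ h(j, c, c) ∧ j ∧ j, g(b ∧ b ∧ c ∧ j, c ∧ c, d(j, j))), d(b ∧ b ∧ c ∧ c ∧ d(c, c) ∧ j ∧ j, g(b ∧ c ∧ j, b ∧ c, h(b, j, c))), h(b ∧ b ∧ g(c, c, c), h(b ∧ c, h(c, c, b), g(b, b, b)), c)) ∧ j ∧ j, c, b)
  Sort arguments:  b ∧ b ∧ b ∧ b ∧ h(b ∧ g(g(b ∧ c ∧ c ∧ h(j, c, c) ∧ j, b ∧ c ∧ h(b, b, j) ∧ h(c, j, c) ∧ h(j, c, c) ∧ j ∧ j, g(b ∧ b ∧ c ∧ j, c ∧ c, d(j, j))), d(b ∧ b ∧ c ∧ c ∧ d(c, c) ∧ j ∧ j, g(b ∧ c ∧ j, b ∧ c, h(b, j, c))), h(b ∧ b ∧ g(c, c, c), h(b ∧ c, h(c, c, b), g(b, b, b)), c)) ∧ j ∧ j, c, b)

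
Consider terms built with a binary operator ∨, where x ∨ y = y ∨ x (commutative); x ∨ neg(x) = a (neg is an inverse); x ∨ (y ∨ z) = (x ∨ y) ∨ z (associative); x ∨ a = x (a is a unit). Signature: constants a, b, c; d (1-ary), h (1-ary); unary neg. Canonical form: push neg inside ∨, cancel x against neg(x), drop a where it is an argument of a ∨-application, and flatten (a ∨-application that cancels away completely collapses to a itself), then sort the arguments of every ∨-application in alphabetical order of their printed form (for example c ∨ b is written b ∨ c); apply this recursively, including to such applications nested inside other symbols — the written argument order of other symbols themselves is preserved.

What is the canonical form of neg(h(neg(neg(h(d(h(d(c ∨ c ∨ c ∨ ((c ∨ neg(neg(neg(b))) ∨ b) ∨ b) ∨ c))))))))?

Answer: neg(h(h(d(h(d(b ∨ c ∨ c ∨ c ∨ c ∨ c))))))

Derivation:
Push neg inside:  distribute neg over ∨ and collapse double neg
Collect:  neg(h(h(d(h(d(b ∨ c ∨ c ∨ c ∨ c ∨ c))))))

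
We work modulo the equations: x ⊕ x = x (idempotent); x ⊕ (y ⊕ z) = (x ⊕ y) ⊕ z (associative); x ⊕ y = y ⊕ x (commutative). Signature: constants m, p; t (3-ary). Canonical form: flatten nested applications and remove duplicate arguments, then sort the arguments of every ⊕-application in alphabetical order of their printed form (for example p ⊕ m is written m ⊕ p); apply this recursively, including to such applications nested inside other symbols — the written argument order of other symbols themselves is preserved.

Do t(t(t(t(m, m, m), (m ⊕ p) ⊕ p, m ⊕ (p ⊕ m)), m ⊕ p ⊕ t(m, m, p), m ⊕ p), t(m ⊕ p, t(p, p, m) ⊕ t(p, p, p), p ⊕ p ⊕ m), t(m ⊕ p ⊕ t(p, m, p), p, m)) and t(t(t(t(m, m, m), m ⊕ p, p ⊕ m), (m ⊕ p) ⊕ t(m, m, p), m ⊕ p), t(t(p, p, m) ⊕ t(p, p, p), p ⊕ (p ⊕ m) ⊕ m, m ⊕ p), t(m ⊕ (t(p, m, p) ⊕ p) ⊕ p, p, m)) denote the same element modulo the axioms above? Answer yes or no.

Answer: no — t(t(t(t(m, m, m), m ⊕ p, m ⊕ p), m ⊕ p ⊕ t(m, m, p), m ⊕ p), t(m ⊕ p, t(p, p, m) ⊕ t(p, p, p), m ⊕ p), t(m ⊕ p ⊕ t(p, m, p), p, m)) vs t(t(t(t(m, m, m), m ⊕ p, m ⊕ p), m ⊕ p ⊕ t(m, m, p), m ⊕ p), t(t(p, p, m) ⊕ t(p, p, p), m ⊕ p, m ⊕ p), t(m ⊕ p ⊕ t(p, m, p), p, m))

Derivation:
Left:  t(t(t(t(m, m, m), (m ⊕ p) ⊕ p, m ⊕ (p ⊕ m)), m ⊕ p ⊕ t(m, m, p), m ⊕ p), t(m ⊕ p, t(p, p, m) ⊕ t(p, p, p), p ⊕ p ⊕ m), t(m ⊕ p ⊕ t(p, m, p), p, m))
  Focus inside:  m ⊕ (p ⊕ m)
  Merge nested applications:  m ⊕ p ⊕ m
  Deduplicate:  drop duplicate m
  Sort arguments:  m ⊕ p
  Reassemble:  t(t(t(t(m, m, m), m ⊕ p, m ⊕ p), m ⊕ p ⊕ t(m, m, p), m ⊕ p), t(m ⊕ p, t(p, p, m) ⊕ t(p, p, p), m ⊕ p), t(m ⊕ p ⊕ t(p, m, p), p, m))
Right:  t(t(t(t(m, m, m), m ⊕ p, p ⊕ m), (m ⊕ p) ⊕ t(m, m, p), m ⊕ p), t(t(p, p, m) ⊕ t(p, p, p), p ⊕ (p ⊕ m) ⊕ m, m ⊕ p), t(m ⊕ (t(p, m, p) ⊕ p) ⊕ p, p, m))
  Descend into:  m ⊕ (t(p, m, p) ⊕ p) ⊕ p
  Un-nest:  m ⊕ t(p, m, p) ⊕ p ⊕ p
  Idempotence:  drop duplicate p
  Sort arguments:  m ⊕ p ⊕ t(p, m, p)
  Rebuild:  t(t(t(t(m, m, m), m ⊕ p, m ⊕ p), m ⊕ p ⊕ t(m, m, p), m ⊕ p), t(t(p, p, m) ⊕ t(p, p, p), m ⊕ p, m ⊕ p), t(m ⊕ p ⊕ t(p, m, p), p, m))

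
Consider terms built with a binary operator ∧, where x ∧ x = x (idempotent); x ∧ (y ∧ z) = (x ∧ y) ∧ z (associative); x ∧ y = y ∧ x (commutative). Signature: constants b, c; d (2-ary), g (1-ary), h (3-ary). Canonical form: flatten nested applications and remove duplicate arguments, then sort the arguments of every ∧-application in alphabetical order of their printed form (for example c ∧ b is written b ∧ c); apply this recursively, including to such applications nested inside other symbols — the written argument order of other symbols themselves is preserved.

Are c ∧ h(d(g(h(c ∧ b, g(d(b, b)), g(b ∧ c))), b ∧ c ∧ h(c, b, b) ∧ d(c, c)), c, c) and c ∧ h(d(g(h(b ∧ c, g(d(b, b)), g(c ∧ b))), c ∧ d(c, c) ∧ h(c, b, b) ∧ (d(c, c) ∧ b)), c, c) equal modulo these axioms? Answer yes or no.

Answer: yes — both canonical forms are c ∧ h(d(g(h(b ∧ c, g(d(b, b)), g(b ∧ c))), b ∧ c ∧ d(c, c) ∧ h(c, b, b)), c, c)

Derivation:
Left:  c ∧ h(d(g(h(c ∧ b, g(d(b, b)), g(b ∧ c))), b ∧ c ∧ h(c, b, b) ∧ d(c, c)), c, c)
  Simplify inside:  h(d(g(h(c ∧ b, g(d(b, b)), g(b ∧ c))), b ∧ c ∧ h(c, b, b) ∧ d(c, c)), c, c)  →  h(d(g(h(b ∧ c, g(d(b, b)), g(b ∧ c))), b ∧ c ∧ d(c, c) ∧ h(c, b, b)), c, c)
  Sort arguments:  c ∧ h(d(g(h(b ∧ c, g(d(b, b)), g(b ∧ c))), b ∧ c ∧ d(c, c) ∧ h(c, b, b)), c, c)
Right:  c ∧ h(d(g(h(b ∧ c, g(d(b, b)), g(c ∧ b))), c ∧ d(c, c) ∧ h(c, b, b) ∧ (d(c, c) ∧ b)), c, c)
  Canonicalize subterm:  h(d(g(h(b ∧ c, g(d(b, b)), g(c ∧ b))), c ∧ d(c, c) ∧ h(c, b, b) ∧ (d(c, c) ∧ b)), c, c)  →  h(d(g(h(b ∧ c, g(d(b, b)), g(b ∧ c))), b ∧ c ∧ d(c, c) ∧ h(c, b, b)), c, c)
  Sort arguments:  c ∧ h(d(g(h(b ∧ c, g(d(b, b)), g(b ∧ c))), b ∧ c ∧ d(c, c) ∧ h(c, b, b)), c, c)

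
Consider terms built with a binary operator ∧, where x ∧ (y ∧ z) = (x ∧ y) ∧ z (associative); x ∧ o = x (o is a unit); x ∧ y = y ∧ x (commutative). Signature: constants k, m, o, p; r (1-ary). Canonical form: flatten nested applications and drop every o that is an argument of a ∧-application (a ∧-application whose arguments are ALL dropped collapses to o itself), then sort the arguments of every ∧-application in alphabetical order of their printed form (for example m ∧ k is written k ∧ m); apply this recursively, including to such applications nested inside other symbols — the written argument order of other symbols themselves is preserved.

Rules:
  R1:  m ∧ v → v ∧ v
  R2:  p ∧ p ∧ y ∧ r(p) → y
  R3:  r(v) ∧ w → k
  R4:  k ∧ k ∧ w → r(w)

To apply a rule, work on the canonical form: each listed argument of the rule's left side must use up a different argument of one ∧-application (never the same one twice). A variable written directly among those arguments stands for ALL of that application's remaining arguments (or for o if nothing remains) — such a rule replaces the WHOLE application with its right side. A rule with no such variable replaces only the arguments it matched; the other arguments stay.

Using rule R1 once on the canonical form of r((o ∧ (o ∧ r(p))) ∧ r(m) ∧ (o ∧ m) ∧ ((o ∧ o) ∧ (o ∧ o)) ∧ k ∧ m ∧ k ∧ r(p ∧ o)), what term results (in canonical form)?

Canonical form:  r(k ∧ k ∧ m ∧ m ∧ r(m) ∧ r(p) ∧ r(p))
Match R1:  consume m;  v := k ∧ k ∧ m ∧ r(m) ∧ r(p) ∧ r(p)
Every leftover argument binds to the variable; the entire application is replaced.
Giving:  r(k ∧ k ∧ k ∧ k ∧ m ∧ m ∧ r(m) ∧ r(m) ∧ r(p) ∧ r(p) ∧ r(p) ∧ r(p))

Answer: r(k ∧ k ∧ k ∧ k ∧ m ∧ m ∧ r(m) ∧ r(m) ∧ r(p) ∧ r(p) ∧ r(p) ∧ r(p))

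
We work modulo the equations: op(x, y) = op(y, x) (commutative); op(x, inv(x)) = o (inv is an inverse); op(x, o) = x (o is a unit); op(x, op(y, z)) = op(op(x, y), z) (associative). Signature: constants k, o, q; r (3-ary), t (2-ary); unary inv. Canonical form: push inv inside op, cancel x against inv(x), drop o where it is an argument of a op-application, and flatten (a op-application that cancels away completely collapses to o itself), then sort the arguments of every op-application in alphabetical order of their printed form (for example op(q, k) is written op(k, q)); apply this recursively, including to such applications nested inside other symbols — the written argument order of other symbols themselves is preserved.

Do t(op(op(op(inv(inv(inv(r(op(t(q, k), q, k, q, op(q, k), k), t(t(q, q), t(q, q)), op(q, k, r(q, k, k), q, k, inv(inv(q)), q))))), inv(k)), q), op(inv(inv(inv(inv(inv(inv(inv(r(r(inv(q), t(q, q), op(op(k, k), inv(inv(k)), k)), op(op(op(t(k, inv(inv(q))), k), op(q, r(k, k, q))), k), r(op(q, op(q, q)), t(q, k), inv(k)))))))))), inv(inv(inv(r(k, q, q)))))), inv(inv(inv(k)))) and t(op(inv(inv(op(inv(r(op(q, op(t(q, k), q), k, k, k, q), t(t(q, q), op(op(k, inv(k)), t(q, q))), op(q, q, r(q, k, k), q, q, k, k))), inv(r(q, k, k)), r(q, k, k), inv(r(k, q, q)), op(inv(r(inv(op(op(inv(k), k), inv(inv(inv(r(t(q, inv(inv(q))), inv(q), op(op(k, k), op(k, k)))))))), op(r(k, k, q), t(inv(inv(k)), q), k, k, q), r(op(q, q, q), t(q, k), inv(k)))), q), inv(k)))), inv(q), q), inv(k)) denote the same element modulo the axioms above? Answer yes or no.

Answer: no — t(op(inv(k), inv(r(k, q, q)), inv(r(op(k, k, k, q, q, q, t(q, k)), t(t(q, q), t(q, q)), op(k, k, q, q, q, q, r(q, k, k)))), inv(r(r(inv(q), t(q, q), op(k, k, k, k)), op(k, k, q, r(k, k, q), t(k, q)), r(op(q, q, q), t(q, k), inv(k)))), q), inv(k)) vs t(op(inv(k), inv(r(k, q, q)), inv(r(op(k, k, k, q, q, q, t(q, k)), t(t(q, q), t(q, q)), op(k, k, q, q, q, q, r(q, k, k)))), inv(r(r(t(q, q), inv(q), op(k, k, k, k)), op(k, k, q, r(k, k, q), t(k, q)), r(op(q, q, q), t(q, k), inv(k)))), q), inv(k))

Derivation:
Left:  t(op(op(op(inv(inv(inv(r(op(t(q, k), q, k, q, op(q, k), k), t(t(q, q), t(q, q)), op(q, k, r(q, k, k), q, k, inv(inv(q)), q))))), inv(k)), q), op(inv(inv(inv(inv(inv(inv(inv(r(r(inv(q), t(q, q), op(op(k, k), inv(inv(k)), k)), op(op(op(t(k, inv(inv(q))), k), op(q, r(k, k, q))), k), r(op(q, op(q, q)), t(q, k), inv(k)))))))))), inv(inv(inv(r(k, q, q)))))), inv(inv(inv(k))))
  Work inside:  op(op(op(inv(inv(inv(r(op(t(q, k), q, k, q, op(q, k), k), t(t(q, q), t(q, q)), op(q, k, r(q, k, k), q, k, inv(inv(q)), q))))), inv(k)), q), op(inv(inv(inv(inv(inv(inv(inv(r(r(inv(q), t(q, q), op(op(k, k), inv(inv(k)), k)), op(op(op(t(k, inv(inv(q))), k), op(q, r(k, k, q))), k), r(op(q, op(q, q)), t(q, k), inv(k)))))))))), inv(inv(inv(r(k, q, q))))))
  Push inv inside:  distribute inv over op and collapse double inv
  Collect:  op(inv(r(op(k, k, k, q, q, q, t(q, k)), t(t(q, q), t(q, q)), op(k, k, q, q, q, q, r(q, k, k)))), inv(k), q, inv(r(r(inv(q), t(q, q), op(k, k, k, k)), op(k, k, q, r(k, k, q), t(k, q)), r(op(q, q, q), t(q, k), inv(k)))), inv(r(k, q, q)))
  Sort:  op(inv(k), inv(r(k, q, q)), inv(r(op(k, k, k, q, q, q, t(q, k)), t(t(q, q), t(q, q)), op(k, k, q, q, q, q, r(q, k, k)))), inv(r(r(inv(q), t(q, q), op(k, k, k, k)), op(k, k, q, r(k, k, q), t(k, q)), r(op(q, q, q), t(q, k), inv(k)))), q)
  Put back:  t(op(inv(k), inv(r(k, q, q)), inv(r(op(k, k, k, q, q, q, t(q, k)), t(t(q, q), t(q, q)), op(k, k, q, q, q, q, r(q, k, k)))), inv(r(r(inv(q), t(q, q), op(k, k, k, k)), op(k, k, q, r(k, k, q), t(k, q)), r(op(q, q, q), t(q, k), inv(k)))), q), inv(k))
Right:  t(op(inv(inv(op(inv(r(op(q, op(t(q, k), q), k, k, k, q), t(t(q, q), op(op(k, inv(k)), t(q, q))), op(q, q, r(q, k, k), q, q, k, k))), inv(r(q, k, k)), r(q, k, k), inv(r(k, q, q)), op(inv(r(inv(op(op(inv(k), k), inv(inv(inv(r(t(q, inv(inv(q))), inv(q), op(op(k, k), op(k, k)))))))), op(r(k, k, q), t(inv(inv(k)), q), k, k, q), r(op(q, q, q), t(q, k), inv(k)))), q), inv(k)))), inv(q), q), inv(k))
  Work inside:  op(inv(inv(op(inv(r(op(q, op(t(q, k), q), k, k, k, q), t(t(q, q), op(op(k, inv(k)), t(q, q))), op(q, q, r(q, k, k), q, q, k, k))), inv(r(q, k, k)), r(q, k, k), inv(r(k, q, q)), op(inv(r(inv(op(op(inv(k), k), inv(inv(inv(r(t(q, inv(inv(q))), inv(q), op(op(k, k), op(k, k)))))))), op(r(k, k, q), t(inv(inv(k)), q), k, k, q), r(op(q, q, q), t(q, k), inv(k)))), q), inv(k)))), inv(q), q)
  Push inv inside:  distribute inv over op and collapse double inv
  Cancel:  r(q, k, k) cancels
  Collect terms:  op(inv(r(op(k, k, k, q, q, q, t(q, k)), t(t(q, q), t(q, q)), op(k, k, q, q, q, q, r(q, k, k)))), inv(r(k, q, q)), inv(r(r(t(q, q), inv(q), op(k, k, k, k)), op(k, k, q, r(k, k, q), t(k, q)), r(op(q, q, q), t(q, k), inv(k)))), q, inv(k))
  Sort arguments:  op(inv(k), inv(r(k, q, q)), inv(r(op(k, k, k, q, q, q, t(q, k)), t(t(q, q), t(q, q)), op(k, k, q, q, q, q, r(q, k, k)))), inv(r(r(t(q, q), inv(q), op(k, k, k, k)), op(k, k, q, r(k, k, q), t(k, q)), r(op(q, q, q), t(q, k), inv(k)))), q)
  Reassemble:  t(op(inv(k), inv(r(k, q, q)), inv(r(op(k, k, k, q, q, q, t(q, k)), t(t(q, q), t(q, q)), op(k, k, q, q, q, q, r(q, k, k)))), inv(r(r(t(q, q), inv(q), op(k, k, k, k)), op(k, k, q, r(k, k, q), t(k, q)), r(op(q, q, q), t(q, k), inv(k)))), q), inv(k))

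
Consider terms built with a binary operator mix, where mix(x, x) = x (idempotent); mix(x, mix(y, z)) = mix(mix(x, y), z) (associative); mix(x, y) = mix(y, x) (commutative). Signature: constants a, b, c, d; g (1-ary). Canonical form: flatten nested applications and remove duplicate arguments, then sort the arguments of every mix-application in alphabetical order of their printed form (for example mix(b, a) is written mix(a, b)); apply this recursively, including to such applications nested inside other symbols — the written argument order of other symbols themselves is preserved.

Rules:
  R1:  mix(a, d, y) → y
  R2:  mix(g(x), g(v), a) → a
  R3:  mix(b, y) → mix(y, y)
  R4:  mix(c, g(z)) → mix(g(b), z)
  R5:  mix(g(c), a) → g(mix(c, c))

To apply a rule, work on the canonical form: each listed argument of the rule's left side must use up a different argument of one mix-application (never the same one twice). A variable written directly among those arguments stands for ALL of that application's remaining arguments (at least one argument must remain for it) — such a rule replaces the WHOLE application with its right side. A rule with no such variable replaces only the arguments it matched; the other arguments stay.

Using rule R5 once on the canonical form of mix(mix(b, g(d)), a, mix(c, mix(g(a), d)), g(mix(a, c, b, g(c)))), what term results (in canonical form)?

Answer: mix(a, b, c, d, g(a), g(d), g(mix(b, c, g(c))))

Derivation:
Canonical form:  mix(a, b, c, d, g(a), g(d), g(mix(a, b, c, g(c))))
R5 matches:  uses a, g(c)
New term:  mix(a, b, c, d, g(a), g(d), g(mix(b, c, g(c))))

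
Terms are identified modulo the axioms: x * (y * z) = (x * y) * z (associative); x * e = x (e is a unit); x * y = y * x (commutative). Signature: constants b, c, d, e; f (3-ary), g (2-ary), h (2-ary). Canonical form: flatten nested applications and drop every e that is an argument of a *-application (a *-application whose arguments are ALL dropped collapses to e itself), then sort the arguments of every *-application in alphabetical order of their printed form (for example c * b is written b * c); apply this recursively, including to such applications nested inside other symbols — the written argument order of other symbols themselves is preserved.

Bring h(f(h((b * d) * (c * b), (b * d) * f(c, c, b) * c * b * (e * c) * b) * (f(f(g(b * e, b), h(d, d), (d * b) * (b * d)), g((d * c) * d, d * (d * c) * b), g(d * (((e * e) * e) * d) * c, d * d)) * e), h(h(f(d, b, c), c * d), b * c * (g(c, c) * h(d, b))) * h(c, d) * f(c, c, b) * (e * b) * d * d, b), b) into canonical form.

Answer: h(f(f(f(g(b, b), h(d, d), b * b * d * d), g(c * d * d, b * c * d * d), g(c * d * d, d * d)) * h(b * b * c * d, b * b * b * c * c * d * f(c, c, b)), b * d * d * f(c, c, b) * h(c, d) * h(h(f(d, b, c), c * d), b * c * g(c, c) * h(d, b)), b), b)

Derivation:
Focus inside:  h((b * d) * (c * b), (b * d) * f(c, c, b) * c * b * (e * c) * b) * (f(f(g(b * e, b), h(d, d), (d * b) * (b * d)), g((d * c) * d, d * (d * c) * b), g(d * (((e * e) * e) * d) * c, d * d)) * e)
Un-nest:  h((b * d) * (c * b), (b * d) * f(c, c, b) * c * b * (e * c) * b) * f(f(g(b * e, b), h(d, d), (d * b) * (b * d)), g((d * c) * d, d * (d * c) * b), g(d * (((e * e) * e) * d) * c, d * d)) * e
Inside:  h((b * d) * (c * b), (b * d) * f(c, c, b) * c * b * (e * c) * b)  →  h(b * b * c * d, b * b * b * c * c * d * f(c, c, b))
Canonicalize subterm:  f(f(g(b * e, b), h(d, d), (d * b) * (b * d)), g((d * c) * d, d * (d * c) * b), g(d * (((e * e) * e) * d) * c, d * d))  →  f(f(g(b, b), h(d, d), b * b * d * d), g(c * d * d, b * c * d * d), g(c * d * d, d * d))
Units out:  drop e
Order the arguments:  f(f(g(b, b), h(d, d), b * b * d * d), g(c * d * d, b * c * d * d), g(c * d * d, d * d)) * h(b * b * c * d, b * b * b * c * c * d * f(c, c, b))
Rebuild:  h(f(f(f(g(b, b), h(d, d), b * b * d * d), g(c * d * d, b * c * d * d), g(c * d * d, d * d)) * h(b * b * c * d, b * b * b * c * c * d * f(c, c, b)), b * d * d * f(c, c, b) * h(c, d) * h(h(f(d, b, c), c * d), b * c * g(c, c) * h(d, b)), b), b)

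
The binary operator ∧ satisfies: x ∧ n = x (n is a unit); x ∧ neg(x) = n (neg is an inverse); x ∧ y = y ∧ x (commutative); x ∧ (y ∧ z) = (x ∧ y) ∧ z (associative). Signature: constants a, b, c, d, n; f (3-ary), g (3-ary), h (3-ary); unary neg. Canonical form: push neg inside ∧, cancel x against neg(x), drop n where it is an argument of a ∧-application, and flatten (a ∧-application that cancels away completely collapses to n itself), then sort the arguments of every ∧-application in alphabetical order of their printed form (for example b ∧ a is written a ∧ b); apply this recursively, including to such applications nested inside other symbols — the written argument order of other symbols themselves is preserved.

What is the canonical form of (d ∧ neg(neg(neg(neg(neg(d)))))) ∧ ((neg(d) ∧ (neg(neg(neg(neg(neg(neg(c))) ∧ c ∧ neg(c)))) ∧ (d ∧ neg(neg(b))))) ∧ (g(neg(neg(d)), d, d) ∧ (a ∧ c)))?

Answer: a ∧ b ∧ c ∧ c ∧ g(d, d, d)

Derivation:
Push neg inside:  distribute neg over ∧ and collapse double neg
Cancel inverse pairs:  d cancels
Collect terms:  c ∧ c ∧ b ∧ g(d, d, d) ∧ a
Sort:  a ∧ b ∧ c ∧ c ∧ g(d, d, d)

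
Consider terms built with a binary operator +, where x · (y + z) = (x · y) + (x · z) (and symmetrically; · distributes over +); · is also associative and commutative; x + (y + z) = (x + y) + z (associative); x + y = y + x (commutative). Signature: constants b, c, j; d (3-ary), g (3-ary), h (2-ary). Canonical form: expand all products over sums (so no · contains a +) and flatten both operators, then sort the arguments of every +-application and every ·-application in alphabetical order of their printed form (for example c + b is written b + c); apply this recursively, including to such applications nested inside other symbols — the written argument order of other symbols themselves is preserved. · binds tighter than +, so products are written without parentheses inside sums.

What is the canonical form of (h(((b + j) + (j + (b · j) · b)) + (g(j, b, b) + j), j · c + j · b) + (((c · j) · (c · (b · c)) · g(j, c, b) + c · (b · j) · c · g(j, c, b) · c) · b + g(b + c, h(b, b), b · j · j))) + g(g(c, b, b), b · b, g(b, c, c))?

Answer: b · b · c · c · c · g(j, c, b) · j + b · b · c · c · c · g(j, c, b) · j + g(b + c, h(b, b), b · j · j) + g(g(c, b, b), b · b, g(b, c, c)) + h(b + b · b · j + g(j, b, b) + j + j + j, b · j + c · j)

Derivation:
Expand products over sums:  h(b + b · b · j + g(j, b, b) + j + j + j, b · j + c · j) + b · b · c · c · c · g(j, c, b) · j + b · b · c · c · c · g(j, c, b) · j + g(b + c, h(b, b), b · j · j) + g(g(c, b, b), b · b, g(b, c, c))
Sort arguments:  b · b · c · c · c · g(j, c, b) · j + b · b · c · c · c · g(j, c, b) · j + g(b + c, h(b, b), b · j · j) + g(g(c, b, b), b · b, g(b, c, c)) + h(b + b · b · j + g(j, b, b) + j + j + j, b · j + c · j)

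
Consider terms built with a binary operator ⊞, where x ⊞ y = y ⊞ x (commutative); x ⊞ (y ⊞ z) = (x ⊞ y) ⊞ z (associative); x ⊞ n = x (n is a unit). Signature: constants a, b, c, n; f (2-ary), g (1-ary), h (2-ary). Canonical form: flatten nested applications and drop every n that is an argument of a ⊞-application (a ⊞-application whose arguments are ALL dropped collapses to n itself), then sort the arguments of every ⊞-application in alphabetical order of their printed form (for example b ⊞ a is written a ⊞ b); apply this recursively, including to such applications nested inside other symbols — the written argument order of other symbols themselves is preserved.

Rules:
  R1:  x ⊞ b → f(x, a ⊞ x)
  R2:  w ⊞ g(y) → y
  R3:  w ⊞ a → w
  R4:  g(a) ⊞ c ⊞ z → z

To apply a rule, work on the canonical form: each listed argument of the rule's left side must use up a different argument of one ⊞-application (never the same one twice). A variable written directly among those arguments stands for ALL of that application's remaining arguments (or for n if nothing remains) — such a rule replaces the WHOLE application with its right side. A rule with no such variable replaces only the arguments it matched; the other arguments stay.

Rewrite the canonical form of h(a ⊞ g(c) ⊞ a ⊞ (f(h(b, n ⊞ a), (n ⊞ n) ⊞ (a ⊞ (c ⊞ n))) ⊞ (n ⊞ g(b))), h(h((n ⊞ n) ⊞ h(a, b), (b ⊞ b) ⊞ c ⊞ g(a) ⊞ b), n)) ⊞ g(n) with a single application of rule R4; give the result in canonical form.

Canonical form:  g(n) ⊞ h(a ⊞ a ⊞ f(h(b, a), a ⊞ c) ⊞ g(b) ⊞ g(c), h(h(h(a, b), b ⊞ b ⊞ b ⊞ c ⊞ g(a)), n))
Apply R4:  consuming c, g(a);  z := b ⊞ b ⊞ b
Every leftover argument binds to the variable; the entire application is replaced.
New term:  g(n) ⊞ h(a ⊞ a ⊞ f(h(b, a), a ⊞ c) ⊞ g(b) ⊞ g(c), h(h(h(a, b), b ⊞ b ⊞ b), n))

Answer: g(n) ⊞ h(a ⊞ a ⊞ f(h(b, a), a ⊞ c) ⊞ g(b) ⊞ g(c), h(h(h(a, b), b ⊞ b ⊞ b), n))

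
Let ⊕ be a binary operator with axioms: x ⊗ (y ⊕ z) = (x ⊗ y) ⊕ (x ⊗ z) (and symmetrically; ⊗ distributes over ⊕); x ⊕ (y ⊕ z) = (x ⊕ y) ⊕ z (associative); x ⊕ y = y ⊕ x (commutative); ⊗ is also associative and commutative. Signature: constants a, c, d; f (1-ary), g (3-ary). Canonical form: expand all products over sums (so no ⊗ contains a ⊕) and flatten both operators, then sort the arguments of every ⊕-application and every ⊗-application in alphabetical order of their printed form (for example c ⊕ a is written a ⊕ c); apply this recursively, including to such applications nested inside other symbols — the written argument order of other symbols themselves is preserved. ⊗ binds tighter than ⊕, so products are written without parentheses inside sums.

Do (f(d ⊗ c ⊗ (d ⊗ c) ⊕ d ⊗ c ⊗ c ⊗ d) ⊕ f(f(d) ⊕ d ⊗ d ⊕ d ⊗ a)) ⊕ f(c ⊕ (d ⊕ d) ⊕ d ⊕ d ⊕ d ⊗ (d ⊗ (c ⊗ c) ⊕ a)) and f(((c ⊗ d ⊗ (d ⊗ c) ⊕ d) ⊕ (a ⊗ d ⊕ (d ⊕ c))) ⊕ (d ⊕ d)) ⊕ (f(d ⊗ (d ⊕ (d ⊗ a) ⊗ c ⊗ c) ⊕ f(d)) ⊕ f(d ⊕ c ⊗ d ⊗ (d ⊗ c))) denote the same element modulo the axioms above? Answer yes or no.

Left:  (f(d ⊗ c ⊗ (d ⊗ c) ⊕ d ⊗ c ⊗ c ⊗ d) ⊕ f(f(d) ⊕ d ⊗ d ⊕ d ⊗ a)) ⊕ f(c ⊕ (d ⊕ d) ⊕ d ⊕ d ⊕ d ⊗ (d ⊗ (c ⊗ c) ⊕ a))
  Expand products over sums:  f(c ⊗ c ⊗ d ⊗ d ⊕ c ⊗ c ⊗ d ⊗ d) ⊕ f(a ⊗ d ⊕ d ⊗ d ⊕ f(d)) ⊕ f(a ⊗ d ⊕ c ⊕ c ⊗ c ⊗ d ⊗ d ⊕ d ⊕ d ⊕ d ⊕ d)
  Sort:  f(a ⊗ d ⊕ c ⊕ c ⊗ c ⊗ d ⊗ d ⊕ d ⊕ d ⊕ d ⊕ d) ⊕ f(a ⊗ d ⊕ d ⊗ d ⊕ f(d)) ⊕ f(c ⊗ c ⊗ d ⊗ d ⊕ c ⊗ c ⊗ d ⊗ d)
Right:  f(((c ⊗ d ⊗ (d ⊗ c) ⊕ d) ⊕ (a ⊗ d ⊕ (d ⊕ c))) ⊕ (d ⊕ d)) ⊕ (f(d ⊗ (d ⊕ (d ⊗ a) ⊗ c ⊗ c) ⊕ f(d)) ⊕ f(d ⊕ c ⊗ d ⊗ (d ⊗ c)))
  Expand:  f(a ⊗ d ⊕ c ⊕ c ⊗ c ⊗ d ⊗ d ⊕ d ⊕ d ⊕ d ⊕ d) ⊕ f(a ⊗ c ⊗ c ⊗ d ⊗ d ⊕ d ⊗ d ⊕ f(d)) ⊕ f(c ⊗ c ⊗ d ⊗ d ⊕ d)
  Order the arguments:  f(a ⊗ c ⊗ c ⊗ d ⊗ d ⊕ d ⊗ d ⊕ f(d)) ⊕ f(a ⊗ d ⊕ c ⊕ c ⊗ c ⊗ d ⊗ d ⊕ d ⊕ d ⊕ d ⊕ d) ⊕ f(c ⊗ c ⊗ d ⊗ d ⊕ d)

Answer: no — f(a ⊗ d ⊕ c ⊕ c ⊗ c ⊗ d ⊗ d ⊕ d ⊕ d ⊕ d ⊕ d) ⊕ f(a ⊗ d ⊕ d ⊗ d ⊕ f(d)) ⊕ f(c ⊗ c ⊗ d ⊗ d ⊕ c ⊗ c ⊗ d ⊗ d) vs f(a ⊗ c ⊗ c ⊗ d ⊗ d ⊕ d ⊗ d ⊕ f(d)) ⊕ f(a ⊗ d ⊕ c ⊕ c ⊗ c ⊗ d ⊗ d ⊕ d ⊕ d ⊕ d ⊕ d) ⊕ f(c ⊗ c ⊗ d ⊗ d ⊕ d)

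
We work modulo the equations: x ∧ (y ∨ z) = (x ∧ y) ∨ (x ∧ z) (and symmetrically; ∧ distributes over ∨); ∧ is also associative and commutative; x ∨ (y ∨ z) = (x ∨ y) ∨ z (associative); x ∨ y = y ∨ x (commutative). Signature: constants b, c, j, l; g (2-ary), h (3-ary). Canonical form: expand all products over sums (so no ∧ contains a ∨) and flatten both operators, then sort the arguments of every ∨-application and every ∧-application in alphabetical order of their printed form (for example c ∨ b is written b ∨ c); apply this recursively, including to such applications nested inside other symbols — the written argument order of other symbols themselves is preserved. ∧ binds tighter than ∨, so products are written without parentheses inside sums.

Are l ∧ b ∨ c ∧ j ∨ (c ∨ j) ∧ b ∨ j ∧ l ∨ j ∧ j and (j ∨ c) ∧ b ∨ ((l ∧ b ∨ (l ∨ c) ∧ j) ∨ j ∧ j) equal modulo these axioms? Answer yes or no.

Answer: yes — both canonical forms are b ∧ c ∨ b ∧ j ∨ b ∧ l ∨ c ∧ j ∨ j ∧ j ∨ j ∧ l

Derivation:
Left:  l ∧ b ∨ c ∧ j ∨ (c ∨ j) ∧ b ∨ j ∧ l ∨ j ∧ j
  Expand products over sums:  b ∧ l ∨ c ∧ j ∨ b ∧ c ∨ b ∧ j ∨ j ∧ l ∨ j ∧ j
  Sort:  b ∧ c ∨ b ∧ j ∨ b ∧ l ∨ c ∧ j ∨ j ∧ j ∨ j ∧ l
Right:  (j ∨ c) ∧ b ∨ ((l ∧ b ∨ (l ∨ c) ∧ j) ∨ j ∧ j)
  Expand:  b ∧ j ∨ b ∧ c ∨ b ∧ l ∨ j ∧ l ∨ c ∧ j ∨ j ∧ j
  Sort:  b ∧ c ∨ b ∧ j ∨ b ∧ l ∨ c ∧ j ∨ j ∧ j ∨ j ∧ l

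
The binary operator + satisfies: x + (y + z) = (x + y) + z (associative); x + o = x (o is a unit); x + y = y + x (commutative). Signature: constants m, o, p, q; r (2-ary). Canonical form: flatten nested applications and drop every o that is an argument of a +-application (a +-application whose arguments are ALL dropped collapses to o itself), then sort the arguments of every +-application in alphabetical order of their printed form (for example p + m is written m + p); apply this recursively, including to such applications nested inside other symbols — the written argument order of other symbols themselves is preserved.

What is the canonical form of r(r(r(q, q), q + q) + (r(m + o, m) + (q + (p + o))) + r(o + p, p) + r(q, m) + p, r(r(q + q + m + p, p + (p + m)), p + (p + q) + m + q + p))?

Answer: r(p + p + q + r(m, m) + r(p, p) + r(q, m) + r(r(q, q), q + q), r(r(m + p + q + q, m + p + p), m + p + p + p + q + q))

Derivation:
Focus inside:  r(r(q, q), q + q) + (r(m + o, m) + (q + (p + o))) + r(o + p, p) + r(q, m) + p
Merge nested applications:  r(r(q, q), q + q) + r(m + o, m) + q + p + o + r(o + p, p) + r(q, m) + p
Canonicalize subterm:  r(m + o, m)  →  r(m, m)
Simplify inside:  r(o + p, p)  →  r(p, p)
Units out:  drop o
Sort:  p + p + q + r(m, m) + r(p, p) + r(q, m) + r(r(q, q), q + q)
Rebuild:  r(p + p + q + r(m, m) + r(p, p) + r(q, m) + r(r(q, q), q + q), r(r(m + p + q + q, m + p + p), m + p + p + p + q + q))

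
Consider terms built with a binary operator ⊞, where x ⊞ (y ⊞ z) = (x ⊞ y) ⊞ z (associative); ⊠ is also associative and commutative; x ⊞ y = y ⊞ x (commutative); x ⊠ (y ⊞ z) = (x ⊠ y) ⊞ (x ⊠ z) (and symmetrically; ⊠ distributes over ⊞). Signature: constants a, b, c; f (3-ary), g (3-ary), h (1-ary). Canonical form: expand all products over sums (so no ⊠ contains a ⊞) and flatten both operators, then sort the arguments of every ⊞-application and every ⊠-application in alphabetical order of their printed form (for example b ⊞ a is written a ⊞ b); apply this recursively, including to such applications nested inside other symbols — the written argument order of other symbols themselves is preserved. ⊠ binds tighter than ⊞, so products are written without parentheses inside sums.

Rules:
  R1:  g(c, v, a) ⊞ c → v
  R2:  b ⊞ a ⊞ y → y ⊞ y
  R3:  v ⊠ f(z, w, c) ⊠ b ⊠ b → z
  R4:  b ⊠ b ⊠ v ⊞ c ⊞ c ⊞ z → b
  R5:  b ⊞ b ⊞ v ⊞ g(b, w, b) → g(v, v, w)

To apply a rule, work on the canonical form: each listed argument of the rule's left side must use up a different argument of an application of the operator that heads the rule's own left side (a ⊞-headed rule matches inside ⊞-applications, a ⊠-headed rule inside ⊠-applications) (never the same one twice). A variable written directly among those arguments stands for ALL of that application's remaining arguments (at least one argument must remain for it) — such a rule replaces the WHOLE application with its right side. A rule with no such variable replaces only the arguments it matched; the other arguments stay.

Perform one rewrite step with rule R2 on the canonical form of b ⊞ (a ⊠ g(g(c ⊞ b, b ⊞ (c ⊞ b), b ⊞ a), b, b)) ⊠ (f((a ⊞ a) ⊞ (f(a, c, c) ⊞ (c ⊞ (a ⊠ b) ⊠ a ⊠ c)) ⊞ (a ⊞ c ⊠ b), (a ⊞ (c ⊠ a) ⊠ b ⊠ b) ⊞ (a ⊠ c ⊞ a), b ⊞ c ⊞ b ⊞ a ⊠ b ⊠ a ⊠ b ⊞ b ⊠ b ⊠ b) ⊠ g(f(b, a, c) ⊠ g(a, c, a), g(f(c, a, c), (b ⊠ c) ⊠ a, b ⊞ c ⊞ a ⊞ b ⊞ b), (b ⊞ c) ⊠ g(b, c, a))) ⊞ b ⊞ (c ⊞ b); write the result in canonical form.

Answer: a ⊠ f(a ⊞ a ⊞ a ⊞ a ⊠ a ⊠ b ⊠ c ⊞ b ⊠ c ⊞ c ⊞ f(a, c, c), a ⊞ a ⊞ a ⊠ b ⊠ b ⊠ c ⊞ a ⊠ c, a ⊠ a ⊠ b ⊠ b ⊞ b ⊞ b ⊞ b ⊠ b ⊠ b ⊞ c) ⊠ g(f(b, a, c) ⊠ g(a, c, a), g(f(c, a, c), a ⊠ b ⊠ c, b ⊞ b ⊞ b ⊞ b ⊞ c ⊞ c), b ⊠ g(b, c, a) ⊞ c ⊠ g(b, c, a)) ⊠ g(g(b ⊞ c, b ⊞ b ⊞ c, a ⊞ b), b, b) ⊞ b ⊞ b ⊞ b ⊞ c

Derivation:
Canonical form:  a ⊠ f(a ⊞ a ⊞ a ⊞ a ⊠ a ⊠ b ⊠ c ⊞ b ⊠ c ⊞ c ⊞ f(a, c, c), a ⊞ a ⊞ a ⊠ b ⊠ b ⊠ c ⊞ a ⊠ c, a ⊠ a ⊠ b ⊠ b ⊞ b ⊞ b ⊞ b ⊠ b ⊠ b ⊞ c) ⊠ g(f(b, a, c) ⊠ g(a, c, a), g(f(c, a, c), a ⊠ b ⊠ c, a ⊞ b ⊞ b ⊞ b ⊞ c), b ⊠ g(b, c, a) ⊞ c ⊠ g(b, c, a)) ⊠ g(g(b ⊞ c, b ⊞ b ⊞ c, a ⊞ b), b, b) ⊞ b ⊞ b ⊞ b ⊞ c
Apply R2:  consuming a, b;  y := b ⊞ b ⊞ c
Every leftover argument binds to the variable; the entire application is replaced.
New term:  a ⊠ f(a ⊞ a ⊞ a ⊞ a ⊠ a ⊠ b ⊠ c ⊞ b ⊠ c ⊞ c ⊞ f(a, c, c), a ⊞ a ⊞ a ⊠ b ⊠ b ⊠ c ⊞ a ⊠ c, a ⊠ a ⊠ b ⊠ b ⊞ b ⊞ b ⊞ b ⊠ b ⊠ b ⊞ c) ⊠ g(f(b, a, c) ⊠ g(a, c, a), g(f(c, a, c), a ⊠ b ⊠ c, b ⊞ b ⊞ b ⊞ b ⊞ c ⊞ c), b ⊠ g(b, c, a) ⊞ c ⊠ g(b, c, a)) ⊠ g(g(b ⊞ c, b ⊞ b ⊞ c, a ⊞ b), b, b) ⊞ b ⊞ b ⊞ b ⊞ c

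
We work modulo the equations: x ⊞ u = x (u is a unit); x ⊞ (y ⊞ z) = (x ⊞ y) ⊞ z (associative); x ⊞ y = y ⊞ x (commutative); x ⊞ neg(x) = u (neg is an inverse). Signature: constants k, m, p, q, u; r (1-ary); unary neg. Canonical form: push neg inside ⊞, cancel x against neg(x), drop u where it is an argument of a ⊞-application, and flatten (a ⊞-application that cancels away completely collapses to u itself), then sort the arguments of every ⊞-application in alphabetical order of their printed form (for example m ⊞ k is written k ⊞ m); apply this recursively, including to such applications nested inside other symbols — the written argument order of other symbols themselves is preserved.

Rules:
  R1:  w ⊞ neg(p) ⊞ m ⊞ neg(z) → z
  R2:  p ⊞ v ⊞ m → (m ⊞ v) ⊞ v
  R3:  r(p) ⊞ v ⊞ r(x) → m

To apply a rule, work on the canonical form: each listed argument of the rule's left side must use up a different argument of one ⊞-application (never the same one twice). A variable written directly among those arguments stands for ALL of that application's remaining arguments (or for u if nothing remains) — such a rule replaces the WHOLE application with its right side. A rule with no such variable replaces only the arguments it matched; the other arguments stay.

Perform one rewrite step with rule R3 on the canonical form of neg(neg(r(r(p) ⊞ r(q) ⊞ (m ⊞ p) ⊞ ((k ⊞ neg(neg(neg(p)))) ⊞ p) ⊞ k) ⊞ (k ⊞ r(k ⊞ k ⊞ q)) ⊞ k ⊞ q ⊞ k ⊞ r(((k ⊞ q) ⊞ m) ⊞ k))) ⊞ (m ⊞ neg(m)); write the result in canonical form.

Answer: k ⊞ k ⊞ k ⊞ q ⊞ r(k ⊞ k ⊞ m ⊞ q) ⊞ r(k ⊞ k ⊞ q) ⊞ r(m)

Derivation:
Canonical form:  k ⊞ k ⊞ k ⊞ q ⊞ r(k ⊞ k ⊞ m ⊞ p ⊞ r(p) ⊞ r(q)) ⊞ r(k ⊞ k ⊞ m ⊞ q) ⊞ r(k ⊞ k ⊞ q)
R3 matches:  uses r(p), r(q);  v := k ⊞ k ⊞ m ⊞ p, x := q
The variable takes the whole remainder — replace the entire application.
New term:  k ⊞ k ⊞ k ⊞ q ⊞ r(k ⊞ k ⊞ m ⊞ q) ⊞ r(k ⊞ k ⊞ q) ⊞ r(m)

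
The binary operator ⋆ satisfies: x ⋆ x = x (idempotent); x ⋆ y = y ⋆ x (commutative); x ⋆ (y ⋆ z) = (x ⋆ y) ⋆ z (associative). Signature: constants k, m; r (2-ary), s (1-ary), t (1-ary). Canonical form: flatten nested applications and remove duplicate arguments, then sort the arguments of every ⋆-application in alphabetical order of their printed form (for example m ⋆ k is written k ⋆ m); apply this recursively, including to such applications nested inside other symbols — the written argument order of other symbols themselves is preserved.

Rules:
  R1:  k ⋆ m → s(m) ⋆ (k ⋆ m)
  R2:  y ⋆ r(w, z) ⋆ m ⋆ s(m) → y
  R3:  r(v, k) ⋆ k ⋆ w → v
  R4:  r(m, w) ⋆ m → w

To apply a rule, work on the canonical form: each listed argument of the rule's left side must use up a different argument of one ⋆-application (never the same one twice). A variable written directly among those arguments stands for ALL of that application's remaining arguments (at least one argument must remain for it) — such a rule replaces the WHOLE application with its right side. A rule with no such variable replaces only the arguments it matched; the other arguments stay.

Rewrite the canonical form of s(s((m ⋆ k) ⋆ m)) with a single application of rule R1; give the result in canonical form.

Answer: s(s(k ⋆ m ⋆ s(m)))

Derivation:
Canonical form:  s(s(k ⋆ m))
Apply R1:  consuming k, m
Result:  s(s(k ⋆ m ⋆ s(m)))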